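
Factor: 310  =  2^1*5^1*31^1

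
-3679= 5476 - 9155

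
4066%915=406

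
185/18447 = 185/18447 = 0.01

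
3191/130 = 3191/130 = 24.55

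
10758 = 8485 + 2273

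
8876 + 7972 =16848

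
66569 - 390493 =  - 323924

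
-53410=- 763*70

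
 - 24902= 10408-35310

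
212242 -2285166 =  - 2072924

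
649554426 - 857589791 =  - 208035365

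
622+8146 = 8768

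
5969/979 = 5969/979 = 6.10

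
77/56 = 1 + 3/8 = 1.38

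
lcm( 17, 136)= 136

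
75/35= 15/7 = 2.14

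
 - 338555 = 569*( - 595) 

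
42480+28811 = 71291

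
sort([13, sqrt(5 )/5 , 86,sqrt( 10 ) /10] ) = [sqrt( 10)/10,sqrt( 5 )/5, 13, 86]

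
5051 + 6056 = 11107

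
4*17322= 69288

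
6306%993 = 348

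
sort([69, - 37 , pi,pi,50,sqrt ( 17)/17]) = [ - 37,sqrt( 17 ) /17, pi, pi,  50,69] 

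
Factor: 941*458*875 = 377105750 = 2^1*5^3*7^1 * 229^1*941^1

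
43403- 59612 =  - 16209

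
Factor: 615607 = 615607^1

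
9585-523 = 9062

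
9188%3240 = 2708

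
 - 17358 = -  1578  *11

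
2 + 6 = 8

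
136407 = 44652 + 91755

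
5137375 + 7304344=12441719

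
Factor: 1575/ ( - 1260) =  - 2^(  -  2)*5^1=- 5/4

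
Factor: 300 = 2^2*3^1*5^2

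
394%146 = 102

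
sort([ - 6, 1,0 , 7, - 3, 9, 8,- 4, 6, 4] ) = [ - 6, - 4, - 3,0,1, 4, 6,7, 8, 9]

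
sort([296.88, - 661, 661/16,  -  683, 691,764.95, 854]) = [ - 683, - 661, 661/16, 296.88, 691, 764.95, 854]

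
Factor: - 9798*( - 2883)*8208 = 2^5*3^5*19^1*23^1*31^2*71^1  =  231856579872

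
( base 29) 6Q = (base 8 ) 310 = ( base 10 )200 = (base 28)74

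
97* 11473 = 1112881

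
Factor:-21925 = -5^2*877^1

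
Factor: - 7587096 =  -2^3*3^1*11^1*29^1*991^1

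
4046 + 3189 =7235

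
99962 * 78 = 7797036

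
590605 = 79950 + 510655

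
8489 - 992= 7497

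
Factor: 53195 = 5^1*10639^1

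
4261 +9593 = 13854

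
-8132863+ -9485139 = -17618002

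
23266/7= 23266/7 = 3323.71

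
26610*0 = 0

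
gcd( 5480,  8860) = 20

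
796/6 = 132 + 2/3 = 132.67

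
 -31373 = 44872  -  76245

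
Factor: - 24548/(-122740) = 1/5 = 5^( - 1 )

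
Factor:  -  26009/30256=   -  2^( - 4)*61^( - 1)*839^1=-839/976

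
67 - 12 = 55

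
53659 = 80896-27237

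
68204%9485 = 1809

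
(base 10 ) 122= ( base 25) 4M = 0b1111010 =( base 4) 1322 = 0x7a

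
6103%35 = 13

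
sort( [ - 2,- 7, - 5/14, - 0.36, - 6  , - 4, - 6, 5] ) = [  -  7,  -  6,  -  6,-4, - 2, - 0.36,  -  5/14,5 ]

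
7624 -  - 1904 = 9528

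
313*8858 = 2772554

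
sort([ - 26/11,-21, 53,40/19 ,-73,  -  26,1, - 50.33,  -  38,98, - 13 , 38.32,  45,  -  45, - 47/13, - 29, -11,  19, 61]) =[ - 73,- 50.33, - 45,  -  38, - 29, - 26, -21, - 13,  -  11, - 47/13, - 26/11,  1,40/19,19,38.32,45, 53,61,  98]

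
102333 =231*443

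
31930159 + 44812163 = 76742322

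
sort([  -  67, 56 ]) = [ - 67,  56]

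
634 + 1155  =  1789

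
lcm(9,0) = 0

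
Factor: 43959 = 3^1*14653^1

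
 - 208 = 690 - 898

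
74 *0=0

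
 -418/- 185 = 418/185 = 2.26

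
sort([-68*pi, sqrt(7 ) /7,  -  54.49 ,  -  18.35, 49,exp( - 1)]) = [ -68 * pi, - 54.49, - 18.35,exp(  -  1 ),sqrt(7 ) /7, 49]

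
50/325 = 2/13 =0.15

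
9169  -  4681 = 4488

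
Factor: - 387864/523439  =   - 2^3 *3^2*7^( - 1 )*37^( - 1)*43^( - 1 )*47^ ( - 1)*5387^1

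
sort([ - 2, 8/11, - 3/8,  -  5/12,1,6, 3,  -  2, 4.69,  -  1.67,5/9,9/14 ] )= [ - 2,  -  2, - 1.67, - 5/12, - 3/8,5/9,9/14, 8/11, 1,3,4.69, 6 ] 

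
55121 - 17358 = 37763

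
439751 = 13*33827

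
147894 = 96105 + 51789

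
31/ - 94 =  -31/94=- 0.33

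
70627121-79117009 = - 8489888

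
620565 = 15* 41371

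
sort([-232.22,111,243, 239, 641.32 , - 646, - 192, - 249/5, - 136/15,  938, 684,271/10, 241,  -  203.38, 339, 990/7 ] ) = [ - 646, - 232.22,-203.38, - 192, - 249/5, - 136/15, 271/10,111,990/7,239, 241, 243, 339,641.32,  684, 938] 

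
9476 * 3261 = 30901236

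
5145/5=1029 = 1029.00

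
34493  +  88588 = 123081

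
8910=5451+3459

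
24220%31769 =24220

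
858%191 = 94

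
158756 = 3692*43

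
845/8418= 845/8418 = 0.10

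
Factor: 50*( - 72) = - 2^4*3^2*5^2  =  - 3600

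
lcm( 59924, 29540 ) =2097340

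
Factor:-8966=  - 2^1 * 4483^1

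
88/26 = 3 + 5/13 = 3.38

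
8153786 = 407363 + 7746423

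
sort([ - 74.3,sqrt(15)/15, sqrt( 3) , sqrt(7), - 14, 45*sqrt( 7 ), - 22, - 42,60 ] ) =[ - 74.3, - 42, - 22, - 14, sqrt(15) /15, sqrt( 3),sqrt(7 ) , 60, 45*sqrt (7)]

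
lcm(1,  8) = 8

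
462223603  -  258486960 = 203736643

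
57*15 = 855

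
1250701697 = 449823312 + 800878385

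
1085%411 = 263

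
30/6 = 5= 5.00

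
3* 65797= 197391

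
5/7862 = 5/7862= 0.00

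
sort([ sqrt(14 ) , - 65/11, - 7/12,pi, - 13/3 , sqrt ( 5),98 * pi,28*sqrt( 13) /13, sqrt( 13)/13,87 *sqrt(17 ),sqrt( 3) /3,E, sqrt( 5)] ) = [ - 65/11, - 13/3, - 7/12, sqrt( 13) /13, sqrt( 3) /3, sqrt( 5)  ,  sqrt (5) , E,pi,  sqrt(14),28*sqrt( 13 ) /13,  98*pi,87*sqrt(17 )]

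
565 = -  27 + 592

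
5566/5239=1 + 327/5239 = 1.06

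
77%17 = 9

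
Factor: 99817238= 2^1*89^1*560771^1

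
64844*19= 1232036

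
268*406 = 108808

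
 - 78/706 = - 1 + 314/353 = - 0.11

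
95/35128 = 95/35128  =  0.00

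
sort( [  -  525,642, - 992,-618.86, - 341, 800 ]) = [ - 992, - 618.86, - 525, - 341,  642,800]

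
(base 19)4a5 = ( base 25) 2FE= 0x667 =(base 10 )1639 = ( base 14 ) 851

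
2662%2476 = 186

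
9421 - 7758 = 1663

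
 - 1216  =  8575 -9791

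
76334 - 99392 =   -  23058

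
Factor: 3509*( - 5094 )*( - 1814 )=2^2*3^2*11^2*29^1*283^1*907^1=32424970644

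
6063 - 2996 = 3067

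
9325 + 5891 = 15216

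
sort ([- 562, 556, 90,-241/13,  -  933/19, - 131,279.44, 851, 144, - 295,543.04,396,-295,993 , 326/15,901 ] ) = [ - 562,  -  295,-295, - 131,- 933/19, - 241/13 , 326/15, 90, 144, 279.44,396,  543.04,556, 851,901,993]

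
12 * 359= 4308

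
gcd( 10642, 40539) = 1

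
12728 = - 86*( -148)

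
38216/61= 38216/61 = 626.49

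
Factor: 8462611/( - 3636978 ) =-2^( - 1)*3^(-1)*229^( - 1 )*787^1*2647^(-1 )*10753^1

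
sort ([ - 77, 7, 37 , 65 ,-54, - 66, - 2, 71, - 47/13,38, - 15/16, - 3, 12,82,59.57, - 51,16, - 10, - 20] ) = [ - 77, - 66, - 54, - 51,-20, - 10,  -  47/13,-3, - 2, - 15/16,  7, 12, 16,37, 38, 59.57,65, 71, 82] 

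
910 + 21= 931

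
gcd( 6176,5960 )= 8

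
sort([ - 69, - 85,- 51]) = [ - 85 , - 69 ,  -  51 ]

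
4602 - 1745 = 2857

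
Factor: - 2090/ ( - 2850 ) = 11/15 = 3^(- 1)*5^ ( - 1)*11^1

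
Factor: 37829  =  11^1*19^1*181^1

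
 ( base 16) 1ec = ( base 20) 14c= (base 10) 492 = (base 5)3432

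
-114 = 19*( - 6) 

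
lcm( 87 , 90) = 2610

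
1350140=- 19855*( - 68 )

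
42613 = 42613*1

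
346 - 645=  - 299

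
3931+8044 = 11975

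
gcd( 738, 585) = 9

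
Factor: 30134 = 2^1*13^1*19^1*61^1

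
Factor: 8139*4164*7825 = 2^2*3^2*5^2*313^1*347^1*2713^1 = 265195478700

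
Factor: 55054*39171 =2^1*3^1 * 11^1 * 1187^1*27527^1  =  2156520234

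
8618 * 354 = 3050772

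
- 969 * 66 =  -  63954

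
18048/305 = 18048/305 = 59.17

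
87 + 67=154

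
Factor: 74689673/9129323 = 7^( - 1 )*17^( - 1)*76717^ (  -  1)*74689673^1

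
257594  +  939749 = 1197343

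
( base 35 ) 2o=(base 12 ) 7a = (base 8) 136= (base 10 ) 94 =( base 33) 2S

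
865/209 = 4 + 29/209 =4.14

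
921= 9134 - 8213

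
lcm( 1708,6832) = 6832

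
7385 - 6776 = 609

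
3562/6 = 593 + 2/3 = 593.67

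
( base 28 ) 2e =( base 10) 70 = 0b1000110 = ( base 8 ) 106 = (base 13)55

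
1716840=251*6840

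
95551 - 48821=46730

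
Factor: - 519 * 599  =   - 3^1 * 173^1 * 599^1 = - 310881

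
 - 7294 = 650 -7944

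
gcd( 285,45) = 15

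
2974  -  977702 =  - 974728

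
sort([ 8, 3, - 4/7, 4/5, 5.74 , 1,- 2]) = [ - 2, - 4/7,4/5 , 1,3 , 5.74, 8 ]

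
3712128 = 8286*448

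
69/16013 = 69/16013 = 0.00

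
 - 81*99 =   -  8019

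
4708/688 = 1177/172 = 6.84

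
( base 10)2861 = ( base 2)101100101101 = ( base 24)4n5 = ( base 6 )21125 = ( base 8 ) 5455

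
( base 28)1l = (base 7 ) 100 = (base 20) 29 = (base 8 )61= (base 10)49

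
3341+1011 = 4352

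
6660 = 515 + 6145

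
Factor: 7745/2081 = 5^1*1549^1*2081^(-1 ) 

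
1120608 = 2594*432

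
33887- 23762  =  10125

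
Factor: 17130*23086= 2^2*3^1*5^1*7^1 * 17^1 * 97^1*571^1 = 395463180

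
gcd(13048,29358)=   3262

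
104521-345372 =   -  240851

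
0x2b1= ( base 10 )689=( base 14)373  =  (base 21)1BH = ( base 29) NM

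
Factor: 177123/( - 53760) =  - 59041/17920 = - 2^( - 9) * 5^ (  -  1)*7^(-1)*17^1*23^1 * 151^1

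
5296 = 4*1324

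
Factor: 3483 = 3^4*43^1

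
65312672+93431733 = 158744405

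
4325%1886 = 553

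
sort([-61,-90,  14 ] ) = [ - 90, - 61, 14 ] 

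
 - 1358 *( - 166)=225428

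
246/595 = 246/595 = 0.41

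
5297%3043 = 2254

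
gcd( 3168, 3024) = 144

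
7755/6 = 1292 + 1/2 = 1292.50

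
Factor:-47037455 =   -  5^1*41^1 * 59^1*3889^1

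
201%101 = 100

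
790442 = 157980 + 632462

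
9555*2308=22052940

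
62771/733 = 85 +466/733 = 85.64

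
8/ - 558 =-4/279=- 0.01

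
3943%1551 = 841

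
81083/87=81083/87 = 931.99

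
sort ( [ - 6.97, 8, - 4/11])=[ - 6.97 ,-4/11,  8]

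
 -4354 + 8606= 4252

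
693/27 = 77/3 = 25.67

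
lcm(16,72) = 144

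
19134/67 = 285 + 39/67  =  285.58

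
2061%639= 144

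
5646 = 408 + 5238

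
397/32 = 12+ 13/32 = 12.41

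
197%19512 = 197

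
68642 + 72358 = 141000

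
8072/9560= 1009/1195=0.84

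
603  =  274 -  - 329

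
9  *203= 1827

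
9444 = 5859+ 3585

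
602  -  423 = 179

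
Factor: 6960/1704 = 2^1 * 5^1  *29^1 * 71^( - 1) =290/71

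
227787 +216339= 444126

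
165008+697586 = 862594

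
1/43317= 1/43317 = 0.00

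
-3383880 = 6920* ( - 489)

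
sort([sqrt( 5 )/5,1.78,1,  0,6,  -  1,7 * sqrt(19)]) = [ - 1, 0,  sqrt( 5)/5, 1,1.78, 6,7*sqrt(19 )]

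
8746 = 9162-416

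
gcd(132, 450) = 6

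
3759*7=26313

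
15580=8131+7449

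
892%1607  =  892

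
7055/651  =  10 + 545/651 = 10.84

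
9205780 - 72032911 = - 62827131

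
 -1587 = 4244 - 5831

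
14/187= 14/187 = 0.07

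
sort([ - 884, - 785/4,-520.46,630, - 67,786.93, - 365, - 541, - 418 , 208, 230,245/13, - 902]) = [ - 902, - 884,  -  541, - 520.46, - 418,- 365, - 785/4, - 67,245/13,208, 230, 630,786.93] 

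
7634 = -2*(  -  3817 )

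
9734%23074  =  9734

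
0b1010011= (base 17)4F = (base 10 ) 83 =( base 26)35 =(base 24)3B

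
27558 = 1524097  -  1496539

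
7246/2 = 3623 = 3623.00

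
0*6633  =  0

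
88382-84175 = 4207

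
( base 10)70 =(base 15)4a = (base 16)46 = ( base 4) 1012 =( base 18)3G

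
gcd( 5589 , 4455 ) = 81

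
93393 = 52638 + 40755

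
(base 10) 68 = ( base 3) 2112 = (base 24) 2K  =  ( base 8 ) 104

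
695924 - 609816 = 86108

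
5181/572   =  9  +  3/52 = 9.06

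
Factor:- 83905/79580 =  - 97/92 = - 2^( - 2 )*23^( - 1 )*97^1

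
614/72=8 + 19/36 = 8.53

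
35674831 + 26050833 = 61725664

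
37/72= 37/72= 0.51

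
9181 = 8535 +646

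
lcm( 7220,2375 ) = 180500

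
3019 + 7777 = 10796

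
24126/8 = 3015 + 3/4 = 3015.75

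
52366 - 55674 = - 3308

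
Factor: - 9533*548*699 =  - 2^2  *3^1 * 137^1 * 233^1*9533^1= - 3651634716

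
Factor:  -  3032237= -13^1*41^1 * 5689^1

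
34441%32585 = 1856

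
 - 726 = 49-775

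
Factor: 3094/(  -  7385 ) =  - 442/1055 = -2^1 * 5^( - 1)*  13^1 * 17^1 * 211^(  -  1)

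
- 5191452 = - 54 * 96138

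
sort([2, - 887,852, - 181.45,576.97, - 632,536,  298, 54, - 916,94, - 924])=[ - 924,-916,-887,-632,-181.45 , 2, 54,94,298,536,576.97,852]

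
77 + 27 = 104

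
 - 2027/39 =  - 2027/39=- 51.97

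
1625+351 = 1976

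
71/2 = 71/2 = 35.50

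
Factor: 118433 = 7^2*2417^1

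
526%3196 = 526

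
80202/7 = 80202/7 = 11457.43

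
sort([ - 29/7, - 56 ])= [ - 56,- 29/7]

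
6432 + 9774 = 16206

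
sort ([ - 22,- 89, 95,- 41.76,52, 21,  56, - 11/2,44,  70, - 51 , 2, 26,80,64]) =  [ - 89, - 51, - 41.76,-22, - 11/2, 2, 21, 26, 44,52 , 56, 64,70, 80,  95]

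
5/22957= 5/22957 = 0.00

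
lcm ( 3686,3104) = 58976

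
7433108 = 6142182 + 1290926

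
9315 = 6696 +2619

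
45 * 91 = 4095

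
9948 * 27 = 268596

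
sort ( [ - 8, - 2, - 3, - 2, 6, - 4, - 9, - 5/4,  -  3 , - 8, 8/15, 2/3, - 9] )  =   [  -  9, - 9,-8, - 8, - 4, - 3, - 3, -2,-2, - 5/4, 8/15,  2/3,6] 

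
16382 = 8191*2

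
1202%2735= 1202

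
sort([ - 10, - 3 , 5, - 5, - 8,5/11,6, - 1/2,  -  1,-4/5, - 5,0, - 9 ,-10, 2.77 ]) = [ - 10,-10, - 9, - 8,-5 ,  -  5 , - 3 , - 1, - 4/5 , - 1/2,  0,5/11,2.77,5,6]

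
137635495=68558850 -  - 69076645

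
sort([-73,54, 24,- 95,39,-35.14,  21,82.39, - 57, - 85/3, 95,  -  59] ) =[-95, - 73, - 59, -57, -35.14,-85/3, 21,24, 39,54, 82.39, 95]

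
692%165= 32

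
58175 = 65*895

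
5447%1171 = 763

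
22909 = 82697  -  59788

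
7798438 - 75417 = 7723021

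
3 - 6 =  - 3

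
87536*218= 19082848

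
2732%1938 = 794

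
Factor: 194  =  2^1*97^1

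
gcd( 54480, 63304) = 8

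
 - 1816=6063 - 7879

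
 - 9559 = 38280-47839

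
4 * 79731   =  318924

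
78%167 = 78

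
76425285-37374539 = 39050746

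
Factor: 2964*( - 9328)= - 27648192 = -  2^6*3^1*11^1*13^1 * 19^1*53^1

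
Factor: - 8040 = - 2^3 * 3^1 * 5^1*67^1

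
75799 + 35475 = 111274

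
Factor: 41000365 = 5^1*7^1*947^1*1237^1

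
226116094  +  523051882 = 749167976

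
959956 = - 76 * ( -12631)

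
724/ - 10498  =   - 1 + 27/29 =-0.07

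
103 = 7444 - 7341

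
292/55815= 292/55815 = 0.01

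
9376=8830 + 546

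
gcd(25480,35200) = 40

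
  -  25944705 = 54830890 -80775595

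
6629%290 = 249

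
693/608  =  1 + 85/608= 1.14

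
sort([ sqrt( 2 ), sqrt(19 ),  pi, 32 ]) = [ sqrt(2 ), pi, sqrt(19), 32] 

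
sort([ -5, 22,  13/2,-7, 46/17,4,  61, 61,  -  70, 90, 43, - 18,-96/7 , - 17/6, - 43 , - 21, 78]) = [ - 70, - 43, - 21,  -  18 ,-96/7,-7, - 5,-17/6, 46/17 , 4,13/2,22,43, 61, 61,  78,90 ]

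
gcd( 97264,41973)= 1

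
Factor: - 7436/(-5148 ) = 3^(  -  2 )*13^1 = 13/9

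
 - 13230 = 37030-50260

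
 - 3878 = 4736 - 8614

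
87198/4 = 21799+1/2 = 21799.50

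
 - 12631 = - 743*17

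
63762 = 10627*6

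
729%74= 63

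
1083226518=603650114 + 479576404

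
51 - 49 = 2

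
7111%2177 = 580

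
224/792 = 28/99  =  0.28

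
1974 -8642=  -  6668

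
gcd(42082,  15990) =2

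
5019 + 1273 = 6292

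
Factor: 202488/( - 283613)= - 2^3 *3^1 * 13^1*19^( - 1)*23^( - 1) = - 312/437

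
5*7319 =36595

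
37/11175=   37/11175  =  0.00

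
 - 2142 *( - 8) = 17136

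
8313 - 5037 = 3276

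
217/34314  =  31/4902=0.01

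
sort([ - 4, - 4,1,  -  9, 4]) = [ - 9, - 4, - 4,1, 4]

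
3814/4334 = 1907/2167=0.88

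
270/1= 270 = 270.00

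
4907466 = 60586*81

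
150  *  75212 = 11281800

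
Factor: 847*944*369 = 295040592 =2^4*3^2*7^1* 11^2*41^1*59^1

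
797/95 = 797/95 = 8.39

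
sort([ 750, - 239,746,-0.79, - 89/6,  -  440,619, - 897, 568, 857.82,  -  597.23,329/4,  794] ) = [ - 897,-597.23, - 440, - 239, - 89/6, - 0.79,329/4, 568, 619, 746, 750, 794 , 857.82] 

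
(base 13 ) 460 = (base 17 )2A6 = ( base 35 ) LJ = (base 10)754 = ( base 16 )2F2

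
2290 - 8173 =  -5883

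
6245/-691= - 6245/691=- 9.04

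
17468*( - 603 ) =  - 10533204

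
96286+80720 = 177006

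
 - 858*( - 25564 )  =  21933912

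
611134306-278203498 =332930808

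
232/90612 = 58/22653=0.00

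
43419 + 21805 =65224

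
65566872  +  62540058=128106930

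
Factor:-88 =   -  2^3*11^1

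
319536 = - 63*( - 5072 )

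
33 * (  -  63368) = -2091144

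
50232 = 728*69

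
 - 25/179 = - 1 + 154/179 = - 0.14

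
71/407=71/407 = 0.17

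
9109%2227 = 201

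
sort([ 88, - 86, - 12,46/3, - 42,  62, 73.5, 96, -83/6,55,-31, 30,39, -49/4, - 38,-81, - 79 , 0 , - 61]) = [ -86,-81,-79, - 61, - 42, - 38, - 31, - 83/6, - 49/4,-12,0,46/3,30,39,55,62,  73.5,88,96]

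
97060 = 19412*5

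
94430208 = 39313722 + 55116486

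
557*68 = 37876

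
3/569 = 3/569 = 0.01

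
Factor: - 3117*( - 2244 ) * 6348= 44401390704=2^4*3^3 * 11^1*17^1 * 23^2 * 1039^1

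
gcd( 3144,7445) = 1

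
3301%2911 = 390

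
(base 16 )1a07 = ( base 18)12a3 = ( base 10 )6663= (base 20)gd3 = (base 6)50503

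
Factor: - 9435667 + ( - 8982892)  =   - 18418559 = - 18418559^1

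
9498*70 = 664860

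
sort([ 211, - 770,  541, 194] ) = [ - 770, 194, 211, 541]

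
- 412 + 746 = 334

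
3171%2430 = 741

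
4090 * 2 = 8180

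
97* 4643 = 450371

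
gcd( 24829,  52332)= 7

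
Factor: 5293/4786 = 2^( - 1 )*67^1*79^1*2393^ ( - 1 )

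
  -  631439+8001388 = 7369949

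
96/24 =4= 4.00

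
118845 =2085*57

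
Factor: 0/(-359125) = 0^1 = 0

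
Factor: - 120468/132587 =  - 2^2*3^1*7^( - 1)*13^ ( - 1 )*31^( - 1)*47^( - 1)*10039^1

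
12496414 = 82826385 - 70329971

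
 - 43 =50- 93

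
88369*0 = 0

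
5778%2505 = 768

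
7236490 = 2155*3358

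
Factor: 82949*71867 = 109^1*761^1 * 71867^1= 5961295783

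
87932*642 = 56452344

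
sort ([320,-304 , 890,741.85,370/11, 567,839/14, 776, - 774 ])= [ - 774,-304, 370/11, 839/14,320,567, 741.85 , 776 , 890]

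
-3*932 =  - 2796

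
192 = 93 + 99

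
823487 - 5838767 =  - 5015280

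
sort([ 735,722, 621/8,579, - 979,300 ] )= [-979,621/8 , 300, 579,722, 735]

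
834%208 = 2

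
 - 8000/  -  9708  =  2000/2427 = 0.82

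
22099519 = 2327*9497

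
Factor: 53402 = 2^1*26701^1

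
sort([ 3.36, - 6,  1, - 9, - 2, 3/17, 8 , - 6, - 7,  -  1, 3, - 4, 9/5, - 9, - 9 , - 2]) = [ - 9,-9, - 9, - 7, - 6, - 6, - 4, - 2, - 2,  -  1, 3/17, 1, 9/5, 3,3.36,8 ]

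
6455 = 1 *6455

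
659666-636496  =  23170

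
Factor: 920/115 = 8 = 2^3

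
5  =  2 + 3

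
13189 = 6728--6461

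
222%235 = 222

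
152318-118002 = 34316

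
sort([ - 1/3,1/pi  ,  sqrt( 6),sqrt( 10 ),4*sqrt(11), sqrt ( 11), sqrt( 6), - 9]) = [ - 9 , - 1/3,1/pi, sqrt(6),sqrt( 6),sqrt(10),sqrt ( 11),4*sqrt( 11)]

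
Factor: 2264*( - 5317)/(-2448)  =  1504711/306   =  2^(-1)*3^ ( - 2)*13^1*17^(-1 )*283^1*409^1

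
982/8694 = 491/4347 = 0.11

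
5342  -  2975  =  2367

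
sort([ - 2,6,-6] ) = [-6, - 2,6]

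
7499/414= 18+47/414=18.11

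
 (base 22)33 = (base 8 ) 105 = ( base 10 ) 69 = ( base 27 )2F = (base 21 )36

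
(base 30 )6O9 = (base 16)17f1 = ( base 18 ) 10g9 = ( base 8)13761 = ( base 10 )6129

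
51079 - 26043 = 25036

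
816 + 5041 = 5857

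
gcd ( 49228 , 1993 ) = 1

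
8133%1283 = 435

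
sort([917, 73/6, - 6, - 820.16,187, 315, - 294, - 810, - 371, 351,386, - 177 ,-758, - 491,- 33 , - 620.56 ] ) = [ - 820.16, - 810, - 758, - 620.56, - 491, - 371, - 294, - 177,-33, - 6, 73/6,187,315, 351,386,917 ]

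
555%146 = 117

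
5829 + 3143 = 8972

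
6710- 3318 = 3392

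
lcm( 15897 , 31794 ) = 31794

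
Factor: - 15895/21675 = - 3^(-1) *5^(-1)*11^1 =-11/15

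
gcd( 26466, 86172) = 6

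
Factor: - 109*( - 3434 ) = 2^1 * 17^1* 101^1*109^1 = 374306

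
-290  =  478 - 768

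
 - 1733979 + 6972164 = 5238185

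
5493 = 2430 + 3063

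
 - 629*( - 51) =32079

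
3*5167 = 15501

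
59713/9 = 6634  +  7/9 = 6634.78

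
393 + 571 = 964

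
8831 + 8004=16835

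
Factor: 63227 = 23^1*2749^1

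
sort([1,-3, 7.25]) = [-3,1,7.25]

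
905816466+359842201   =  1265658667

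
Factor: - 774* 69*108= - 5767848 = - 2^3*3^6*23^1*43^1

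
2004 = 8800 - 6796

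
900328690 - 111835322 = 788493368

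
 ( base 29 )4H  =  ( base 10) 133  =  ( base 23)5i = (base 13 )a3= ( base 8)205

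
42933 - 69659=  - 26726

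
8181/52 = 157 + 17/52 = 157.33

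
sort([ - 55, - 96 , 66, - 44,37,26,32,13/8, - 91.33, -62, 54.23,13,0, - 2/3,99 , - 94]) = [ -96, - 94, - 91.33, - 62, - 55, - 44, - 2/3,0, 13/8,13,26,32,37, 54.23, 66,99]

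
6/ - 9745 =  - 1 + 9739/9745 = -0.00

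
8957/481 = 18 + 23/37=18.62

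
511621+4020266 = 4531887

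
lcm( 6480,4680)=84240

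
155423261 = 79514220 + 75909041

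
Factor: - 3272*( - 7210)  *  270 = 2^5*3^3 * 5^2*7^1*103^1*409^1 = 6369602400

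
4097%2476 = 1621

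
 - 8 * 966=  - 7728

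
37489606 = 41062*913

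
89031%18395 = 15451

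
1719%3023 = 1719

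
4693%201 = 70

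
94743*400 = 37897200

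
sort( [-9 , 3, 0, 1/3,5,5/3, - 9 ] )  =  [-9,-9, 0,1/3, 5/3,3,5]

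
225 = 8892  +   - 8667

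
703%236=231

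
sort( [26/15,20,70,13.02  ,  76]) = [ 26/15, 13.02,20 , 70,76]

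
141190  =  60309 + 80881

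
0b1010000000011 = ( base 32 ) 503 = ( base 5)130443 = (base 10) 5123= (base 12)2b6b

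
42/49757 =42/49757 = 0.00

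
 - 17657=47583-65240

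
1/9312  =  1/9312  =  0.00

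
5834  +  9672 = 15506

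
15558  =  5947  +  9611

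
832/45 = 18 + 22/45   =  18.49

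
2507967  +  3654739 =6162706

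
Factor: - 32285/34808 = - 2^( - 3 ) * 5^1*11^1*19^(-1)*229^(-1)* 587^1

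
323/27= 11 + 26/27=11.96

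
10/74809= 10/74809= 0.00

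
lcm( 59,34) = 2006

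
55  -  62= - 7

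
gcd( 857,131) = 1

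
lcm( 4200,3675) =29400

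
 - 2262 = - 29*78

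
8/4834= 4/2417 = 0.00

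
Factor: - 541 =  - 541^1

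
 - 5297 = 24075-29372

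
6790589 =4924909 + 1865680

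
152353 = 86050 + 66303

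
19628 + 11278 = 30906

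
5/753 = 5/753 = 0.01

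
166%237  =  166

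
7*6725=47075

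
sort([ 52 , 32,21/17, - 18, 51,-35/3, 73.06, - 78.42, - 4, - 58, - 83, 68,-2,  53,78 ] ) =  [  -  83, - 78.42,-58,- 18, - 35/3, - 4, - 2, 21/17,32, 51, 52,53,68 , 73.06, 78 ] 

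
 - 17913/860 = -17913/860 = - 20.83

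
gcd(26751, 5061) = 723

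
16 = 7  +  9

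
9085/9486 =9085/9486 = 0.96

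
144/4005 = 16/445 = 0.04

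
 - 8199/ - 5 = 8199/5  =  1639.80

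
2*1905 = 3810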